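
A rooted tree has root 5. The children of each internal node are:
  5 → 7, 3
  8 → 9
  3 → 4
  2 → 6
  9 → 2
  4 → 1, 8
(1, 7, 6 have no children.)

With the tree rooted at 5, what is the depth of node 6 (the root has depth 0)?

6

5 – 3 – 4 – 8 – 9 – 2 – 6 — 6 edges.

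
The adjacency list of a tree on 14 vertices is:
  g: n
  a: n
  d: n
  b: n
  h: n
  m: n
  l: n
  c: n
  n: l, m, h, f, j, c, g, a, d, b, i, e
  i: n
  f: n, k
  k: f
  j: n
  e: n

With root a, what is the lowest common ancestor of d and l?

n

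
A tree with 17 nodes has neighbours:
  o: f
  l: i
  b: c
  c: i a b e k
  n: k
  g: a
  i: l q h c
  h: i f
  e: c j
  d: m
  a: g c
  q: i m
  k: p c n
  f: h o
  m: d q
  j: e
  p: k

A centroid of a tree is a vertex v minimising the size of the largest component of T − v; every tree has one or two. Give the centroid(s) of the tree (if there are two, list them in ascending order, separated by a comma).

c

Removing c splits the tree into components of sizes 8, 3, 2, 2, 1; the largest is 8 ≤ ⌊17/2⌋ = 8.
Every other node leaves some component of size > 8, so the centroid is unique.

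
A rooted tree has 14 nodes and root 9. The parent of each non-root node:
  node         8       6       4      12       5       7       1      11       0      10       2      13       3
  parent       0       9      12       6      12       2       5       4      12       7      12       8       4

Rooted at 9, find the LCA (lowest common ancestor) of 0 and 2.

12

Ancestors of 0 (toward the root): 0, 12, 6, 9.
Ancestors of 2: 2, 12, 6, 9.
The deepest node appearing in both lists is 12.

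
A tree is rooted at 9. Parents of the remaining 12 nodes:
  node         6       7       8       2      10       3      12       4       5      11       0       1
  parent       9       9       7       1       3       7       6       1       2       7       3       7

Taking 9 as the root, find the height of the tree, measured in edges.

The longest root-to-leaf path is 9 – 7 – 1 – 2 – 5 (4 edges).

4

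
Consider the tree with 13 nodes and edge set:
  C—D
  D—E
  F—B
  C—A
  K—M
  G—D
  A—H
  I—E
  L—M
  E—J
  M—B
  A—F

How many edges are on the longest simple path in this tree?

8

A longest path is L – M – B – F – A – C – D – E – J, with 8 edges.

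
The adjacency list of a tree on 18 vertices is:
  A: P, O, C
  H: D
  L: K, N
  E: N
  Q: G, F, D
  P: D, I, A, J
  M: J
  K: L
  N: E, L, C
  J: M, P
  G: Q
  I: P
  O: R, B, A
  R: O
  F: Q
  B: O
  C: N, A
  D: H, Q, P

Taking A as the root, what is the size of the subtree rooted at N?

4

N's subtree: {N, L, E, K}, size 4.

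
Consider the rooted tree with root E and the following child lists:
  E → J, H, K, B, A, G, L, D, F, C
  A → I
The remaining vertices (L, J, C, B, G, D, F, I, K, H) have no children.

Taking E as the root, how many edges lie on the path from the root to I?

Climbing from I to the root: I – A – E. That's 2 steps.

2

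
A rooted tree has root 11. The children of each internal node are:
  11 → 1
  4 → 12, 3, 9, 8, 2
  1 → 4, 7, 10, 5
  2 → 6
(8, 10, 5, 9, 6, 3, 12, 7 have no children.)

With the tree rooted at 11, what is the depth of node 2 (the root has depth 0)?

11 → 1 → 4 → 2 — 3 edges.

3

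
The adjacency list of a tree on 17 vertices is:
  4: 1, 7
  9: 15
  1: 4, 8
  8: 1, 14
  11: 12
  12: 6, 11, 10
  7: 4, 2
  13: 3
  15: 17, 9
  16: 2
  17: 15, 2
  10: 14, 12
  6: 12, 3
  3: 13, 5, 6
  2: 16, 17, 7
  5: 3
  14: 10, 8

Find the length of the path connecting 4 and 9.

4–7–2–17–15–9: 5 edges.

5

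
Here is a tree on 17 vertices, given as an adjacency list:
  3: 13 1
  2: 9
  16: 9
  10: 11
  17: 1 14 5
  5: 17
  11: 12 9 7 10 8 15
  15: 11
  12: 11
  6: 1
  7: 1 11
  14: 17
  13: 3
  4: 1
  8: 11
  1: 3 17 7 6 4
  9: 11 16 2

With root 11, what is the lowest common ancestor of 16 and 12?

Path 16→root: 16 9 11; path 12→root: 12 11.
First common node: 11.

11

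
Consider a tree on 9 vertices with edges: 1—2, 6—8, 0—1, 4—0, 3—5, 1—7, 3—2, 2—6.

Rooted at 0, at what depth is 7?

0–1–7 — 2 edges.

2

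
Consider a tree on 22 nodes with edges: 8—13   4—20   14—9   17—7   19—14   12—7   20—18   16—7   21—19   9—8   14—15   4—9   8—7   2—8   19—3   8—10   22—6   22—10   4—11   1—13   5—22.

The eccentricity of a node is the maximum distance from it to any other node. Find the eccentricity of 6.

7

Distances from 6 peak at 7, attained at 3 (21, 18 also at distance 7).
6 – 22 – 10 – 8 – 9 – 14 – 19 – 3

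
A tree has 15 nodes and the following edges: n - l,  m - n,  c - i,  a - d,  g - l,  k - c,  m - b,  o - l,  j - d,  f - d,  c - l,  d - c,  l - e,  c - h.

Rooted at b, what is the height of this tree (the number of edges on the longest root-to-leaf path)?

6

a sits deepest: b–m–n–l–c–d–a — 6 edges from the root.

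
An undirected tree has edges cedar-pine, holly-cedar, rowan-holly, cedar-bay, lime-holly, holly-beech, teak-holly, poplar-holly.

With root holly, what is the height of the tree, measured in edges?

A deepest node is pine, reached by holly – cedar – pine.
That path has 2 edges, so the height is 2.

2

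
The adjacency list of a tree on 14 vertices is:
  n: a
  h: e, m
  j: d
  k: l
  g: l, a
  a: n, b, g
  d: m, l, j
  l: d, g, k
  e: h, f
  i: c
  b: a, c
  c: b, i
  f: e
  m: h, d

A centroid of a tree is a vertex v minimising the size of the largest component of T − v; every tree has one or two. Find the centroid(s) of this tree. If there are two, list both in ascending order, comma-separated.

If l is removed the pieces have sizes 6, 6, 1, all ≤ ⌊14/2⌋ = 7.
No neighbour of l does as well, so l is the unique centroid.

l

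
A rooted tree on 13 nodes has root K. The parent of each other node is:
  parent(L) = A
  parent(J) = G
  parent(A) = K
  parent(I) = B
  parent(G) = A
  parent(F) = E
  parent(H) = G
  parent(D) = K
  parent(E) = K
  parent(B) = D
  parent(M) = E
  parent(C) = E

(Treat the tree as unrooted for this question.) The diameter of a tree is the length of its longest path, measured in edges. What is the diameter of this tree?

6

BFS from H reaches I last, at distance 6; BFS from I confirms no node is farther.
Path: H–G–A–K–D–B–I.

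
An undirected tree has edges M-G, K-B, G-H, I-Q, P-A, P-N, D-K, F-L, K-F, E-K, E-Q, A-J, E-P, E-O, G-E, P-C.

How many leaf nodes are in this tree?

Degree-1 nodes: B, C, D, H, I, J, L, M, N, O — 10 of them.

10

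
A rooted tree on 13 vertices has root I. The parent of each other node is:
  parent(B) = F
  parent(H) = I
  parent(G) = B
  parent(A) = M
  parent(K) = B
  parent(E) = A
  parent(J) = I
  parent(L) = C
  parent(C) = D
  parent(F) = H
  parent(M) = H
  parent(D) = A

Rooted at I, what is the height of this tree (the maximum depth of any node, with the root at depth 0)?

6

A deepest node is L, reached by I–H–M–A–D–C–L.
That path has 6 edges, so the height is 6.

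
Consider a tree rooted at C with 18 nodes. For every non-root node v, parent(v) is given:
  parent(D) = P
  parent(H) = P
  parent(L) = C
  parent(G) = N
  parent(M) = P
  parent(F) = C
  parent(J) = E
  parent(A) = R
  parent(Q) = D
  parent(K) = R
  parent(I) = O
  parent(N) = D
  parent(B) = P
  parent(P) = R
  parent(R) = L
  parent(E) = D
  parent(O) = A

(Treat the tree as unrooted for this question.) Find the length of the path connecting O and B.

O – A – R – P – B: 4 edges.

4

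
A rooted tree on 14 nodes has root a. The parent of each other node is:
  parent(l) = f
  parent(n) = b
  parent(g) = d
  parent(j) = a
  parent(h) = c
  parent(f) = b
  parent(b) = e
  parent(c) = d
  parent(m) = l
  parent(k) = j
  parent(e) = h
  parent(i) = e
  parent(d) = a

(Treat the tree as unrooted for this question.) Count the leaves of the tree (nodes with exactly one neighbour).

The leaves are g, i, k, m, n.
That is 5 leaves.

5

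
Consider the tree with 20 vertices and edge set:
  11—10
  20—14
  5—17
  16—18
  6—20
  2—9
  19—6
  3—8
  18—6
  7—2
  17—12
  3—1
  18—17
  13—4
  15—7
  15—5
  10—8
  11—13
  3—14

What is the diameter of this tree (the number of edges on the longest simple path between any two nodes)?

15

A longest path is 4 - 13 - 11 - 10 - 8 - 3 - 14 - 20 - 6 - 18 - 17 - 5 - 15 - 7 - 2 - 9, with 15 edges.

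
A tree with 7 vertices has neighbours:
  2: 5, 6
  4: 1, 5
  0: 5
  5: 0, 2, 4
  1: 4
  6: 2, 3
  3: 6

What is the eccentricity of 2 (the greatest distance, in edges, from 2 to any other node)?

3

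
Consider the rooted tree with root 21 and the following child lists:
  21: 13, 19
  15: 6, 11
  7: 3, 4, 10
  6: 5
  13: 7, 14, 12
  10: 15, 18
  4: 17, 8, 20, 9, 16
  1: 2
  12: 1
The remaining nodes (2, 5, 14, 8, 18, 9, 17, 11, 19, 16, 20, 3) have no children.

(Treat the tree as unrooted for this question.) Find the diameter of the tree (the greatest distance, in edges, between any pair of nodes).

8

BFS from 5 reaches 2 last, at distance 8; BFS from 2 confirms no node is farther.
Path: 5 - 6 - 15 - 10 - 7 - 13 - 12 - 1 - 2.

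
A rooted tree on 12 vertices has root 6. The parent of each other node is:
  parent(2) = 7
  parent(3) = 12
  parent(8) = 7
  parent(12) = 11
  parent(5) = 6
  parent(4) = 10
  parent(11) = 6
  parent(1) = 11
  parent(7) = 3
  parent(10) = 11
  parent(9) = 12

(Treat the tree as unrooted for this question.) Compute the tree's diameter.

6

Starting from 5, a farthest node is 2 at distance 6.
One longest path: 5 - 6 - 11 - 12 - 3 - 7 - 2.
So the diameter is 6.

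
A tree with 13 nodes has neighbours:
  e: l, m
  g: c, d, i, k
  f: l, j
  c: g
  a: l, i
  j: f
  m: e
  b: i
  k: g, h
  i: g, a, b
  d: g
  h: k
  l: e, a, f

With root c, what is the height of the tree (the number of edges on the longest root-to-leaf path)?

6

The longest root-to-leaf path is c–g–i–a–l–f–j (6 edges).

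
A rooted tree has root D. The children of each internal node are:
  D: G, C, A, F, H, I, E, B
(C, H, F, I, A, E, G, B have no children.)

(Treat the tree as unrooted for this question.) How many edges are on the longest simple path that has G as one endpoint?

2

The node farthest from G is B (C, I, F, E, A, H also at distance 2), via G-D-B — 2 edges.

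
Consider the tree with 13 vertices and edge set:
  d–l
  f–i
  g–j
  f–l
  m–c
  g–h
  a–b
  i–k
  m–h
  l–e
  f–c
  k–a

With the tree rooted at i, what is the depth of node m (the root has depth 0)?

3

i → f → c → m — 3 edges.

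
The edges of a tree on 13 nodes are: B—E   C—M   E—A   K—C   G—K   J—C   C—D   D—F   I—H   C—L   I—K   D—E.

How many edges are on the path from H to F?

5

Walking from H: H - I - K - C - D - F. Length 5.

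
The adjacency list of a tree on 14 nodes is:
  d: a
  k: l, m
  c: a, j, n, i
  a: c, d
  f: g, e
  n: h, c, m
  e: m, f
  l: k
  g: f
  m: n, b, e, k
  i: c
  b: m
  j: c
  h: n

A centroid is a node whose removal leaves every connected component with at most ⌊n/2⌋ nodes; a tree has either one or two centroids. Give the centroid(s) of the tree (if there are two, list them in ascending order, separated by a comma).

Delete n: the remaining components have sizes 7, 5, 1. Max 7 ≤ 7, so n is a centroid.
m is adjacent to n and is also a centroid (the largest component after removing it is likewise 7).

m, n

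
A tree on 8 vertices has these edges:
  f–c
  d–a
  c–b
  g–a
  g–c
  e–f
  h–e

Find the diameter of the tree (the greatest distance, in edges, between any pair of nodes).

6

A longest path is d - a - g - c - f - e - h, with 6 edges.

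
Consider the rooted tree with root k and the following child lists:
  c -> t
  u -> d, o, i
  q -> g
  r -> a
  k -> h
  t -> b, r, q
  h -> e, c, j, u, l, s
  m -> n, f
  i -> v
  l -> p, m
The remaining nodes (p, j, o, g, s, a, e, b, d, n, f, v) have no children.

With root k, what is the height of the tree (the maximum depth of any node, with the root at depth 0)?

5

g sits deepest: k–h–c–t–q–g — 5 edges from the root.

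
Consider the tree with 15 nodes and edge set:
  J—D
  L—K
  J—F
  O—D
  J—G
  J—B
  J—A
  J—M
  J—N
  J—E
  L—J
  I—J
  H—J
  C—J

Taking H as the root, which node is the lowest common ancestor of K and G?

J

Ancestors of K (toward the root): K, L, J, H.
Ancestors of G: G, J, H.
The deepest node appearing in both lists is J.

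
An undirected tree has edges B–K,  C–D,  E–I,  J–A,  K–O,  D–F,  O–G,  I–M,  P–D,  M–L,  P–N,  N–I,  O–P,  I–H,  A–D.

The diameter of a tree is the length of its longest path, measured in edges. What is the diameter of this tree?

7

BFS from B reaches L last, at distance 7; BFS from L confirms no node is farther.
Path: B–K–O–P–N–I–M–L.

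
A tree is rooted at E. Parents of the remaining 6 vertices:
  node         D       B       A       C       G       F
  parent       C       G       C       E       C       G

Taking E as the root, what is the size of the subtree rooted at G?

3

The subtree rooted at G contains: G, B, F — 3 nodes.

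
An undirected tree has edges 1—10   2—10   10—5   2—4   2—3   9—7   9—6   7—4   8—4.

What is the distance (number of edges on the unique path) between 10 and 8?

3

The path is 10–2–4–8, which has 3 edges.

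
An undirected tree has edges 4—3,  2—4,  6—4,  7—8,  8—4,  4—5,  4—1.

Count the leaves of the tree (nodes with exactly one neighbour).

The leaves are 1, 2, 3, 5, 6, 7.
That is 6 leaves.

6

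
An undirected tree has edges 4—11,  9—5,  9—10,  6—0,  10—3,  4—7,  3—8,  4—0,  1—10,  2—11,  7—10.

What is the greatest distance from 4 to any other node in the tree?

4

Distances from 4 peak at 4, attained at 8 (5 also at distance 4).
4-7-10-3-8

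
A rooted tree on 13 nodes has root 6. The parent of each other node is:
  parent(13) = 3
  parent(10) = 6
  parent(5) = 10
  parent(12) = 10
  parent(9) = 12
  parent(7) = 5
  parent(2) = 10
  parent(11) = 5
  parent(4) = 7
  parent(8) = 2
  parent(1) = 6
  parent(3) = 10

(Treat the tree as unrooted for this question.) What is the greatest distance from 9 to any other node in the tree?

5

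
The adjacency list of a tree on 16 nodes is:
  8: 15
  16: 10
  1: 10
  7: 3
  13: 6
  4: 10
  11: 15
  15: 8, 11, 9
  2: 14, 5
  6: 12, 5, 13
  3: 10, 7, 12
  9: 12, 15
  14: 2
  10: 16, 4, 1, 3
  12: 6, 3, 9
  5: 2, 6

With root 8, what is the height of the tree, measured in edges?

7

14 sits deepest: 8-15-9-12-6-5-2-14 — 7 edges from the root.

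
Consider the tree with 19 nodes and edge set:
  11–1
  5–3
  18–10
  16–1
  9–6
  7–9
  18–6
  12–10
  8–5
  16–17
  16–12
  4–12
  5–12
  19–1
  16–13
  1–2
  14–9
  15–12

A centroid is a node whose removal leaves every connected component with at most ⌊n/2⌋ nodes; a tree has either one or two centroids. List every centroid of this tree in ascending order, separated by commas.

Delete 12: the remaining components have sizes 7, 6, 3, 1, 1. Max 7 ≤ 9, so 12 is a centroid.
Every other node leaves some component of size > 9, so the centroid is unique.

12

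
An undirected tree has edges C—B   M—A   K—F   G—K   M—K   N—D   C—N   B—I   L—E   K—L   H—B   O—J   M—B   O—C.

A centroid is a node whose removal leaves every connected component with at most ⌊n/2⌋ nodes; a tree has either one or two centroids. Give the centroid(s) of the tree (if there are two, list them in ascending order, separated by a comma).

B

Removing B splits the tree into components of sizes 7, 5, 1, 1; the largest is 7 ≤ ⌊15/2⌋ = 7.
No neighbour of B does as well, so B is the unique centroid.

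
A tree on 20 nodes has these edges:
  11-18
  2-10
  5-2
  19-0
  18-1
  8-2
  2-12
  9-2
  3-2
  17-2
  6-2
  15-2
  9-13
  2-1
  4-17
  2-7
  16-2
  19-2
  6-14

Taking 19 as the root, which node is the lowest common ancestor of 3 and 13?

2

Ancestors of 3 (toward the root): 3, 2, 19.
Ancestors of 13: 13, 9, 2, 19.
The deepest node appearing in both lists is 2.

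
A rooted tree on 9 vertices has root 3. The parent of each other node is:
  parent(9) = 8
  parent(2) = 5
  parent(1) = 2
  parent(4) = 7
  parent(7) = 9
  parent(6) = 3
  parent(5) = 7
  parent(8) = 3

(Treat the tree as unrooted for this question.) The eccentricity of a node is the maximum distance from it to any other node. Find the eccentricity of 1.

7

The node farthest from 1 is 6, via 1-2-5-7-9-8-3-6 — 7 edges.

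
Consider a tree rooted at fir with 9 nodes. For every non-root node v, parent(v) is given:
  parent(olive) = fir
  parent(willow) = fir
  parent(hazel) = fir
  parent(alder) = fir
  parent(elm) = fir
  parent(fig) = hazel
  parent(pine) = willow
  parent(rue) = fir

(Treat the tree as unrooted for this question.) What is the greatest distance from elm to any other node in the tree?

3

Distances from elm peak at 3, attained at fig (pine also at distance 3).
elm-fir-hazel-fig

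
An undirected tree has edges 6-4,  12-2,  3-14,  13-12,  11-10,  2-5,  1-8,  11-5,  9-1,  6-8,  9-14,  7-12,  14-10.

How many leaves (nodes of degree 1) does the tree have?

4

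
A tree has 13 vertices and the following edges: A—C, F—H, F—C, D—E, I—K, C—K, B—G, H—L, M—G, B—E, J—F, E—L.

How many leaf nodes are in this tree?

5

The leaves are A, D, I, J, M.
That is 5 leaves.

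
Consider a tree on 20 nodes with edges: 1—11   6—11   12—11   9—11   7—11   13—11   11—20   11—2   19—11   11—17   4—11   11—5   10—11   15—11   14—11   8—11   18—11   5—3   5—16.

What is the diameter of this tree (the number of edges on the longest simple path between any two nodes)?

A longest path is 16-5-11-1, with 3 edges.

3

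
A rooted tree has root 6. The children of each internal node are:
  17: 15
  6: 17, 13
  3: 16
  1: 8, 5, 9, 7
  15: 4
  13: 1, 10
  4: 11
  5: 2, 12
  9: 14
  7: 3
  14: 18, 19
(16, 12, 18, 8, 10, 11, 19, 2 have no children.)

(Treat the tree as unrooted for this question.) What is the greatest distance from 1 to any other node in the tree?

Distances from 1 peak at 6, attained at 11.
1-13-6-17-15-4-11

6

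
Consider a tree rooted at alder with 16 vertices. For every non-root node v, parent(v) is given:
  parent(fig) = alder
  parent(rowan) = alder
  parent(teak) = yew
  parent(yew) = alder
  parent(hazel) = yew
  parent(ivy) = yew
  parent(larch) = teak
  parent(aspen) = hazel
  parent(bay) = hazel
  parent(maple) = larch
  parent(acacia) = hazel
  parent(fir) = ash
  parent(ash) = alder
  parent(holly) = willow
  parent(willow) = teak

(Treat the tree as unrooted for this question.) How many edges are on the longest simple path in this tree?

6

Starting from maple, a farthest node is fir at distance 6.
One longest path: maple–larch–teak–yew–alder–ash–fir.
So the diameter is 6.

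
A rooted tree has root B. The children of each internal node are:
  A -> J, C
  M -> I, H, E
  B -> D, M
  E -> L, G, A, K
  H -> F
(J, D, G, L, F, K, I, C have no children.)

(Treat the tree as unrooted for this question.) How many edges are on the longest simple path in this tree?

5

BFS from F reaches J last, at distance 5; BFS from J confirms no node is farther.
Path: F–H–M–E–A–J.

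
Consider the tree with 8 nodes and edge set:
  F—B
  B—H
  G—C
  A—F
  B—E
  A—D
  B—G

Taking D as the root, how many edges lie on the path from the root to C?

5

Climbing from C to the root: C–G–B–F–A–D. That's 5 steps.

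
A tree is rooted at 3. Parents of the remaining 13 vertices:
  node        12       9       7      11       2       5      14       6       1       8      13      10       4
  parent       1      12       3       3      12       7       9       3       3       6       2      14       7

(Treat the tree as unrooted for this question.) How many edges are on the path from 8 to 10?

7

8 – 6 – 3 – 1 – 12 – 9 – 14 – 10: 7 edges.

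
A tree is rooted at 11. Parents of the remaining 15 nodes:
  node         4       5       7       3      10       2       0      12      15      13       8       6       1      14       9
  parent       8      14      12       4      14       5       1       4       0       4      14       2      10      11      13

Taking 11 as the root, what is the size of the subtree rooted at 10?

4

Descendants of 10 (including itself): 10, 1, 0, 15. That's 4.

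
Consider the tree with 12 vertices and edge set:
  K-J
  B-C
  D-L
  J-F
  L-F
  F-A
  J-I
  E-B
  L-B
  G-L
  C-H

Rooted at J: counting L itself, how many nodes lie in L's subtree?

L's subtree: {L, D, B, G, C, E, H}, size 7.

7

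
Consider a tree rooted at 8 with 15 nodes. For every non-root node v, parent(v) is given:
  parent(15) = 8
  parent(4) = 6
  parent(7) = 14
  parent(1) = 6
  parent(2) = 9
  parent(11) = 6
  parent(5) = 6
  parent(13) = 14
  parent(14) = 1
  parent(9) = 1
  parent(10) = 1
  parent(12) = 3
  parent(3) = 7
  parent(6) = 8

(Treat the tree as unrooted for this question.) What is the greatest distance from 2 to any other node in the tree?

6

The node farthest from 2 is 12, via 2-9-1-14-7-3-12 — 6 edges.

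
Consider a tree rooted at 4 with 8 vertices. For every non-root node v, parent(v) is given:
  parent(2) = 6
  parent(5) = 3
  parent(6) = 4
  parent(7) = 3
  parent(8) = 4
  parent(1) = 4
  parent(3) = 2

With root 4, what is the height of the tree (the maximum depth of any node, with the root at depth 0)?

4

The longest root-to-leaf path is 4 → 6 → 2 → 3 → 7 (4 edges).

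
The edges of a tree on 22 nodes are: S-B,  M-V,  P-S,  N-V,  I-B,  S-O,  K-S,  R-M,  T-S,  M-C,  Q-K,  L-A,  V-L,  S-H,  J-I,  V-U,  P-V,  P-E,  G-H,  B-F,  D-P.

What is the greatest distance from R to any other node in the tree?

7

The node farthest from R is J, via R-M-V-P-S-B-I-J — 7 edges.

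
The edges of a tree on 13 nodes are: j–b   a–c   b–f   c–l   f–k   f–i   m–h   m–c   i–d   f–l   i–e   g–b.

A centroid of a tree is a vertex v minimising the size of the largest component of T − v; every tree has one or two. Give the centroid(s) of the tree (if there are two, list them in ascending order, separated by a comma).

f

Delete f: the remaining components have sizes 5, 3, 3, 1. Max 5 ≤ 6, so f is a centroid.
Every other node leaves some component of size > 6, so the centroid is unique.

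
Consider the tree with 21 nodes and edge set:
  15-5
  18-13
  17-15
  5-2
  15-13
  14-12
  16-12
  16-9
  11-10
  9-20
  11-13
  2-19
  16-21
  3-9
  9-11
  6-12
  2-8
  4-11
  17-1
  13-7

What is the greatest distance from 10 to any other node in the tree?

A farthest node from 10 is 8 (19 also at distance 6).
The path 10–11–13–15–5–2–8 has 6 edges.

6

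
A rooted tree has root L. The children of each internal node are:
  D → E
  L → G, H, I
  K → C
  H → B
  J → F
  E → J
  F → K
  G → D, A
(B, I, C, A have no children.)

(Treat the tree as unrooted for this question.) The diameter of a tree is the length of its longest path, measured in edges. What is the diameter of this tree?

BFS from C reaches B last, at distance 9; BFS from B confirms no node is farther.
Path: C - K - F - J - E - D - G - L - H - B.

9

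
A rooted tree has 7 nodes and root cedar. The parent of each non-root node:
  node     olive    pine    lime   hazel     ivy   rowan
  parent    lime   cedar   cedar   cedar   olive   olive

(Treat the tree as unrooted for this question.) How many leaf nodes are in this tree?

4

Degree-1 nodes: hazel, ivy, pine, rowan — 4 of them.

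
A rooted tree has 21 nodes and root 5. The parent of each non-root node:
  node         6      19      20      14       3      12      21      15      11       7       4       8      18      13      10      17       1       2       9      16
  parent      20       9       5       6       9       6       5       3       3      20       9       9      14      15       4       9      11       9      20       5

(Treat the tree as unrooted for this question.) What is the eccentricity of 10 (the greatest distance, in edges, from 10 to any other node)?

6

Distances from 10 peak at 6, attained at 18.
10–4–9–20–6–14–18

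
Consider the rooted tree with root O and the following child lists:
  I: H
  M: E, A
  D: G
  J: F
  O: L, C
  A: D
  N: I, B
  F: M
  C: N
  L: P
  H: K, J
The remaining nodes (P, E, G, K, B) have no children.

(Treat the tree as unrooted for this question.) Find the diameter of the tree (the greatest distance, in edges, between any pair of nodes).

12

Starting from P, a farthest node is G at distance 12.
One longest path: P – L – O – C – N – I – H – J – F – M – A – D – G.
So the diameter is 12.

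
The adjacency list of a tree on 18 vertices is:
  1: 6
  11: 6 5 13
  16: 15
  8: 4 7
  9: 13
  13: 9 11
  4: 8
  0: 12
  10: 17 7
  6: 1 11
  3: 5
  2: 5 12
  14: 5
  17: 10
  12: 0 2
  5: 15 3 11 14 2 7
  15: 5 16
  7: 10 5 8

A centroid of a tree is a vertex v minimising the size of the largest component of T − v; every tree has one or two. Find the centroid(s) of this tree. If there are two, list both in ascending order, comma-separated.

5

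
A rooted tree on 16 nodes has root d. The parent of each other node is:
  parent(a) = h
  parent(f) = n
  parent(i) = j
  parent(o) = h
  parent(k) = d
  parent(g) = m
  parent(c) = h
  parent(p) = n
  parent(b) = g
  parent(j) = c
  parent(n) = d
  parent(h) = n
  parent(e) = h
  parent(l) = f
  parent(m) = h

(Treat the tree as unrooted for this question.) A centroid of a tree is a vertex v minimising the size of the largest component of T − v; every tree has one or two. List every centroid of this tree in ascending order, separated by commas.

h

Removing h splits the tree into components of sizes 6, 3, 3, 1, 1, 1; the largest is 6 ≤ ⌊16/2⌋ = 8.
Every other node leaves some component of size > 8, so the centroid is unique.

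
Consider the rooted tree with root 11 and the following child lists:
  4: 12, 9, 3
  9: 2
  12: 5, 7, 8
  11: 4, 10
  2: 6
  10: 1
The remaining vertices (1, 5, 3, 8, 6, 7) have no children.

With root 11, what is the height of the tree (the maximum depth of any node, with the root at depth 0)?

The longest root-to-leaf path is 11–4–9–2–6 (4 edges).

4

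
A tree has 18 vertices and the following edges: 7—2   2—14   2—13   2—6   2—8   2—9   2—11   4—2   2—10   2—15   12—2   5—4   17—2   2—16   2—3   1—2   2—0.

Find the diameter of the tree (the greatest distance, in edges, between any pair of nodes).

3

Starting from 5, a farthest node is 1 at distance 3.
One longest path: 5 - 4 - 2 - 1.
So the diameter is 3.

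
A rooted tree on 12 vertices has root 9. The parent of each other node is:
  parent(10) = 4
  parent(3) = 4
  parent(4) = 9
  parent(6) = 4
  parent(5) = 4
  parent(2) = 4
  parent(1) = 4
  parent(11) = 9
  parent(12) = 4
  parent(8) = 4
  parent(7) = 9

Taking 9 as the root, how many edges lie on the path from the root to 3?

2

Path from 9 to 3: 9 → 4 → 3, which has 2 edges.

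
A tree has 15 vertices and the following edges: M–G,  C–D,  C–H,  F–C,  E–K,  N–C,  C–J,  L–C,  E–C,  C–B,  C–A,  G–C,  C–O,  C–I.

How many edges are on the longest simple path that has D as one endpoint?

Distances from D peak at 3, attained at M (K also at distance 3).
D – C – G – M

3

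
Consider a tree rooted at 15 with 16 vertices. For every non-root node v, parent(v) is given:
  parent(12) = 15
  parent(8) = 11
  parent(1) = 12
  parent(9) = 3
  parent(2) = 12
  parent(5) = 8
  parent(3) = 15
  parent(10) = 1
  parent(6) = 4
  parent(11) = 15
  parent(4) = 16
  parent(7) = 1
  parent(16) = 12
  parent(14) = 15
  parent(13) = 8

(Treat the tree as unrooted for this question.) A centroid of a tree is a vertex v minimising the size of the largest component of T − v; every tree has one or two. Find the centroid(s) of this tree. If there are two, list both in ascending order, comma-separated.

Removing 15 splits the tree into components of sizes 8, 4, 2, 1; the largest is 8 ≤ ⌊16/2⌋ = 8.
12 is adjacent to 15 and is also a centroid (the largest component after removing it is likewise 8).

12, 15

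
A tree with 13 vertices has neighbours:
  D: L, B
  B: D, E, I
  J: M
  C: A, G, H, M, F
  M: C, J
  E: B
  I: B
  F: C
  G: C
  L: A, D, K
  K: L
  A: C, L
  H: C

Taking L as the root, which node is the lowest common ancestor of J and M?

J's ancestor chain is J, M, C, A, L and M's is M, C, A, L; they first meet at M.

M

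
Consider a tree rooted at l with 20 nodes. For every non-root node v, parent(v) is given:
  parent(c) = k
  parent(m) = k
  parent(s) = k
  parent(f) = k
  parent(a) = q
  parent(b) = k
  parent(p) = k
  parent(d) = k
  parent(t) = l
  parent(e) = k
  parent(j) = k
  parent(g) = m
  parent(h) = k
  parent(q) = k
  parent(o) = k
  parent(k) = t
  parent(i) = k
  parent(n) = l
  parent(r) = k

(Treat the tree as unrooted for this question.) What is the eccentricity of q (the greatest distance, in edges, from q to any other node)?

A farthest node from q is n.
The path q-k-t-l-n has 4 edges.

4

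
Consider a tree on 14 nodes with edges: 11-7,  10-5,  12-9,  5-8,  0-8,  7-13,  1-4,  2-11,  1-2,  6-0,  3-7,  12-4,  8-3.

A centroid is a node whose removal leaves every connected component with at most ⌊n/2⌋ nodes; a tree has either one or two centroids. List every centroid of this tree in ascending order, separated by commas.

Removing 7 splits the tree into components of sizes 6, 6, 1; the largest is 6 ≤ ⌊14/2⌋ = 7.
Every other node leaves some component of size > 7, so the centroid is unique.

7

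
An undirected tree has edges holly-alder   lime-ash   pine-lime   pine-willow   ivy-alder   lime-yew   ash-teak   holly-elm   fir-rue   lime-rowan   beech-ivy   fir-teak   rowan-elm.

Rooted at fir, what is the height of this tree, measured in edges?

A deepest node is beech, reached by fir–teak–ash–lime–rowan–elm–holly–alder–ivy–beech.
That path has 9 edges, so the height is 9.

9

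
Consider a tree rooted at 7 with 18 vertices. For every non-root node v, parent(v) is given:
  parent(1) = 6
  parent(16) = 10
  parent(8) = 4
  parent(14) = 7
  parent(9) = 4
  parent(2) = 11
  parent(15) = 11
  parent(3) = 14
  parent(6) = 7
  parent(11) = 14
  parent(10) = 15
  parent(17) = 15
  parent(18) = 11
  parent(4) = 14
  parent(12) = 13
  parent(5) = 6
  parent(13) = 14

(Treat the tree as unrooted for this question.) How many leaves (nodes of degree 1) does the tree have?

Exactly 10 nodes have a single neighbour: 1, 2, 3, 5, 8, 9, 12, 16, 17, 18.

10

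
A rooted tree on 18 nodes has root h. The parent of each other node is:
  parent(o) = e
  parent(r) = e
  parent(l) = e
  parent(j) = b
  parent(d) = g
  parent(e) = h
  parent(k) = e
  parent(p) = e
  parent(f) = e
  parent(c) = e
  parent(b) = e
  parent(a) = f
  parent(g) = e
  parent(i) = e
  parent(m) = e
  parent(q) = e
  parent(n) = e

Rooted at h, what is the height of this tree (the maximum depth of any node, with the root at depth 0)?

3

a sits deepest: h → e → f → a — 3 edges from the root.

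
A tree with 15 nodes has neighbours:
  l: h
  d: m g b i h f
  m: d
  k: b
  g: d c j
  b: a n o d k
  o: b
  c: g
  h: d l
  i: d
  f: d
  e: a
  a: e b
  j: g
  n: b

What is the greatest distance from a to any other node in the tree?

4

The node farthest from a is l (c, j also at distance 4), via a-b-d-h-l — 4 edges.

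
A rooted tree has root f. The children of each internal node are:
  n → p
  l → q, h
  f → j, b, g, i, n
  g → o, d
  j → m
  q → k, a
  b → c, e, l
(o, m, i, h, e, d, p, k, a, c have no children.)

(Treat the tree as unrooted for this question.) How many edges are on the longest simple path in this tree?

6

BFS from p reaches a last, at distance 6; BFS from a confirms no node is farther.
Path: p–n–f–b–l–q–a.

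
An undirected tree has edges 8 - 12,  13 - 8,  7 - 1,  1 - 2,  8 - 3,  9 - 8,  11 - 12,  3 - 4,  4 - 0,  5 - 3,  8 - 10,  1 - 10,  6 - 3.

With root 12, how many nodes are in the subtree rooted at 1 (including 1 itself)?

1's subtree: {1, 7, 2}, size 3.

3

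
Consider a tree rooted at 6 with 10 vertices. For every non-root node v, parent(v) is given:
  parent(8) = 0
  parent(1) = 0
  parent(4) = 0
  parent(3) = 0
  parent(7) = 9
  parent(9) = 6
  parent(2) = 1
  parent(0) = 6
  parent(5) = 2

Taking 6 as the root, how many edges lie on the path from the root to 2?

Climbing from 2 to the root: 2 → 1 → 0 → 6. That's 3 steps.

3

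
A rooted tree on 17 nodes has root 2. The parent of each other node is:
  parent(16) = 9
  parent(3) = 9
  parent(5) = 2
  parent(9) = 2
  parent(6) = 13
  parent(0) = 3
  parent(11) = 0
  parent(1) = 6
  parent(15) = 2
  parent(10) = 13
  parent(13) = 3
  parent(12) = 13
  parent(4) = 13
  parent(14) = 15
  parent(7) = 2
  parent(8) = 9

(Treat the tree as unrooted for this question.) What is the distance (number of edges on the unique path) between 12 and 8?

4

12 - 13 - 3 - 9 - 8: 4 edges.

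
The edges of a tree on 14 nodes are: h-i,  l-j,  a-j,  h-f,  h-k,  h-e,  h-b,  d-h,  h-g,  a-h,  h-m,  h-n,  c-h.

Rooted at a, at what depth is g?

2

a – h – g — 2 edges.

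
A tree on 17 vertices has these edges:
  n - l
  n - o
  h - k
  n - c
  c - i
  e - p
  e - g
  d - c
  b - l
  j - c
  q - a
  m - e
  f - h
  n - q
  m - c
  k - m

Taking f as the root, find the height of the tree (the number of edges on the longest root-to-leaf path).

7

A deepest node is b, reached by f – h – k – m – c – n – l – b.
That path has 7 edges, so the height is 7.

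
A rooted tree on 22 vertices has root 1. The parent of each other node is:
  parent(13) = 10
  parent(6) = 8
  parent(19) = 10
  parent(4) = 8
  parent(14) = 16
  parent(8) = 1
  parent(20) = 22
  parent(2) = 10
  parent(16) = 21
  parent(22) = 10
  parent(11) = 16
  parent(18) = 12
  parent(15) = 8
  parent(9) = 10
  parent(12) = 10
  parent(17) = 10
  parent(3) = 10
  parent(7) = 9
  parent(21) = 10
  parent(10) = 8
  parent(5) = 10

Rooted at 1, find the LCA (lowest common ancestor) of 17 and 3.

Path 17→root: 17 10 8 1; path 3→root: 3 10 8 1.
First common node: 10.

10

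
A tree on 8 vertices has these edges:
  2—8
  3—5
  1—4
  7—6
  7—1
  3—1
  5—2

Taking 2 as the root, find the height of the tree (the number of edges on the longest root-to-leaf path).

5

6 sits deepest: 2 – 5 – 3 – 1 – 7 – 6 — 5 edges from the root.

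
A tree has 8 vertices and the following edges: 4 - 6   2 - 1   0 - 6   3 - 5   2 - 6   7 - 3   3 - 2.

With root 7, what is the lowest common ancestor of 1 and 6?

2

Path 1→root: 1 2 3 7; path 6→root: 6 2 3 7.
First common node: 2.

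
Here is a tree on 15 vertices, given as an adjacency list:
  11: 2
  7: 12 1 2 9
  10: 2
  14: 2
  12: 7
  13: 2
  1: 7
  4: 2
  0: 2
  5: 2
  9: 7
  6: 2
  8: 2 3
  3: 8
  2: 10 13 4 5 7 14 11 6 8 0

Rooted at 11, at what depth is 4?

11–2–4 — 2 edges.

2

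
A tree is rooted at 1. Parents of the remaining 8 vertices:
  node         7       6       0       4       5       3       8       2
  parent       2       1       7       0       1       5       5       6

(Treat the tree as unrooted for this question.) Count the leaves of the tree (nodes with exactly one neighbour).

Exactly 3 nodes have a single neighbour: 3, 4, 8.

3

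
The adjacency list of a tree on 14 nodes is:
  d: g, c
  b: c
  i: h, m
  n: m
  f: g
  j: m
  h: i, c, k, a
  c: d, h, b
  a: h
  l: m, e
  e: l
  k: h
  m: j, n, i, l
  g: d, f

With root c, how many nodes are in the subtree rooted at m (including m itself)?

Descendants of m (including itself): m, l, j, n, e. That's 5.

5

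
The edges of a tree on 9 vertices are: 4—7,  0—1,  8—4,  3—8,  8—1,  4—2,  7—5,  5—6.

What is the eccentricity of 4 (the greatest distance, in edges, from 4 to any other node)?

3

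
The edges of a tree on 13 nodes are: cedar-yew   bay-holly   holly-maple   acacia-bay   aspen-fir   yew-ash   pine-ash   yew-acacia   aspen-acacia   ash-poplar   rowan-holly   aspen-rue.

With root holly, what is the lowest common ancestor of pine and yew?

pine's ancestor chain is pine, ash, yew, acacia, bay, holly and yew's is yew, acacia, bay, holly; they first meet at yew.

yew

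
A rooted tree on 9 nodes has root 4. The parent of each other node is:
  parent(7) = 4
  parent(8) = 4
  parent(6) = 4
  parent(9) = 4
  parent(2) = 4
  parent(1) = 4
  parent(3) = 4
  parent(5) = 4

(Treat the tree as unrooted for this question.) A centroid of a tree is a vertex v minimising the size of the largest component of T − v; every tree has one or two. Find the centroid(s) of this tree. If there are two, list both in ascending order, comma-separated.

4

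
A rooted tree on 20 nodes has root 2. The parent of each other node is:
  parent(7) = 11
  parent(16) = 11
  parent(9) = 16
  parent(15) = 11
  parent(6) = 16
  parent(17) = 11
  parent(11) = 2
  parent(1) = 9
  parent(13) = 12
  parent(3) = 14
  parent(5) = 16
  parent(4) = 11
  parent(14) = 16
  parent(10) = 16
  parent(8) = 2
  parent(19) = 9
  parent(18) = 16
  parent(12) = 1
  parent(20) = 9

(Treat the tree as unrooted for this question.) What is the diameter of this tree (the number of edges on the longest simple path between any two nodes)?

BFS from 13 reaches 8 last, at distance 7; BFS from 8 confirms no node is farther.
Path: 13–12–1–9–16–11–2–8.

7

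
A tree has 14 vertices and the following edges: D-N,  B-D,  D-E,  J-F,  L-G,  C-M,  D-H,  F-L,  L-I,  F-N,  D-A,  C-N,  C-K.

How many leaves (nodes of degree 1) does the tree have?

Exactly 9 nodes have a single neighbour: A, B, E, G, H, I, J, K, M.

9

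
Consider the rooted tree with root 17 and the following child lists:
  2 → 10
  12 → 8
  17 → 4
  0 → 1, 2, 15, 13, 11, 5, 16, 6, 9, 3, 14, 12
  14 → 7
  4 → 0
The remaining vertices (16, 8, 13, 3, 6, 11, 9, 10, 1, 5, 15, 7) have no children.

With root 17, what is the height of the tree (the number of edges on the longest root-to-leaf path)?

The longest root-to-leaf path is 17-4-0-14-7 (4 edges).

4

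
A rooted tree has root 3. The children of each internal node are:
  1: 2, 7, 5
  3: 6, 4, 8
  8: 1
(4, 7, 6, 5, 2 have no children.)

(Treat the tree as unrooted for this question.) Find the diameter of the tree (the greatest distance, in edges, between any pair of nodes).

A longest path is 6 – 3 – 8 – 1 – 7, with 4 edges.

4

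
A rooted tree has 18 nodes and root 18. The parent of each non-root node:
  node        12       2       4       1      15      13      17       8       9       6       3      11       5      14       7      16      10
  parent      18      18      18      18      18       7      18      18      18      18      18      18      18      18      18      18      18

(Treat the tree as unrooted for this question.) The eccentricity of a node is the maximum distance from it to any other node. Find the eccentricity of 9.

3

A farthest node from 9 is 13.
The path 9–18–7–13 has 3 edges.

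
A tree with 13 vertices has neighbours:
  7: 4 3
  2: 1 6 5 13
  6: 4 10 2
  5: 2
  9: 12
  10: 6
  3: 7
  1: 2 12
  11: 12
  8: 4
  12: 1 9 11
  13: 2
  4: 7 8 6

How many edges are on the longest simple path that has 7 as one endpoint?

6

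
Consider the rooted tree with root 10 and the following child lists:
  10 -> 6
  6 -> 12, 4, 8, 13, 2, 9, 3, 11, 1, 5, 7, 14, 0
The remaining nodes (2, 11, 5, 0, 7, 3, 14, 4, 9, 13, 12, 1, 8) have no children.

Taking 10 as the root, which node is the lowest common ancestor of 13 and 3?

6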